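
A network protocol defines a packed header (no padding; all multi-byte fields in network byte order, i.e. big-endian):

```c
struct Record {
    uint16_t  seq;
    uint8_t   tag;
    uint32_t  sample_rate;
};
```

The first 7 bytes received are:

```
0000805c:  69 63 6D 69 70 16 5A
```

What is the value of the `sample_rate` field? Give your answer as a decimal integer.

`sample_rate` follows `seq` (2 B), `tag` (1 B), so it starts at offset 2 + 1 = 3 and occupies 4 bytes.
Bytes at offsets 3..6: 69 70 16 5A.
In big-endian order the high byte comes first in memory.
The bytes are already most-significant first: 0x6970165A.
0x6970165A = 1768953434.

1768953434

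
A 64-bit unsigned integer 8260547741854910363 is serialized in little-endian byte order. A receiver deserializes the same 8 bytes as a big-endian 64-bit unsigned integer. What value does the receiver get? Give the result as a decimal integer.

11225057880650326898

8260547741854910363 in 64-bit hexadecimal is 0x72A35C67AB6AC79B.
Stored little-endian, the bytes at ascending addresses are 9B C7 6A AB 67 5C A3 72.
Read back as big-endian, the last byte is least significant, giving 0x9BC76AAB675CA372.
0x9BC76AAB675CA372 = 11225057880650326898.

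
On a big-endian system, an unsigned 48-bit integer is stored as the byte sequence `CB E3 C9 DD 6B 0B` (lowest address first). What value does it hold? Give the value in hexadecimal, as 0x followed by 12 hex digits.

0xCBE3C9DD6B0B

Big-endian: lowest address holds the most-significant byte.
The bytes are already most-significant first: 0xCBE3C9DD6B0B.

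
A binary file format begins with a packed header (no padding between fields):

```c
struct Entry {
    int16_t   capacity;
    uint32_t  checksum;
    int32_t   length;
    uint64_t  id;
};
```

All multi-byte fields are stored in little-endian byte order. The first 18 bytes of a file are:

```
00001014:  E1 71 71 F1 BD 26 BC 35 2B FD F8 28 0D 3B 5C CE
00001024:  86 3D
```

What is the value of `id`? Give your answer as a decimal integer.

4433457778715863288

`id` follows `capacity` (2 B), `checksum` (4 B), `length` (4 B), so it starts at offset 2 + 4 + 4 = 10 and occupies 8 bytes.
Bytes at offsets 10..17: F8 28 0D 3B 5C CE 86 3D.
Little-endian: lowest address holds the least-significant byte.
Reassemble most-significant byte first: 3D 86 CE 5C 3B 0D 28 F8 → 0x3D86CE5C3B0D28F8.
0x3D86CE5C3B0D28F8 = 4433457778715863288.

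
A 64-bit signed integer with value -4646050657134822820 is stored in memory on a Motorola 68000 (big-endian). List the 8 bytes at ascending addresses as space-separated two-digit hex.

BF 85 E9 8B 0D 02 3A 5C

Two's complement of -4646050657134822820 in 64 bits: 4646050657134822820 = 0x407A1674F2FDC5A4; invert → 0xBF85E98B0D023A5B; add 1 → 0xBF85E98B0D023A5C.
Split into bytes (most-significant first): BF 85 E9 8B 0D 02 3A 5C.
Big-endian: lowest address holds the most-significant byte.
So the memory order matches the most-significant-first order: BF 85 E9 8B 0D 02 3A 5C.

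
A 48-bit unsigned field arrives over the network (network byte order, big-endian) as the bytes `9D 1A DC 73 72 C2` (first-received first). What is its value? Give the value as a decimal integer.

172738693264066

In big-endian order the high byte comes first in memory.
The bytes are already most-significant first: 0x9D1ADC7372C2.
0x9D1ADC7372C2 = 172738693264066.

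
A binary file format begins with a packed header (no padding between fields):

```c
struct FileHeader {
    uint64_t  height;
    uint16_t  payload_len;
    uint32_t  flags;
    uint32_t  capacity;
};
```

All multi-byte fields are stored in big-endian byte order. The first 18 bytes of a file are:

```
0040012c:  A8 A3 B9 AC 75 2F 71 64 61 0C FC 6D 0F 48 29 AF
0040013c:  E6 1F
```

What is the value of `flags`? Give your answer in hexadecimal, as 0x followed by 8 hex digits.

`flags` follows `height` (8 B), `payload_len` (2 B), so it starts at offset 8 + 2 = 10 and occupies 4 bytes.
Bytes at offsets 10..13: FC 6D 0F 48.
Big-endian: lowest address holds the most-significant byte.
The bytes are already most-significant first: 0xFC6D0F48.

0xFC6D0F48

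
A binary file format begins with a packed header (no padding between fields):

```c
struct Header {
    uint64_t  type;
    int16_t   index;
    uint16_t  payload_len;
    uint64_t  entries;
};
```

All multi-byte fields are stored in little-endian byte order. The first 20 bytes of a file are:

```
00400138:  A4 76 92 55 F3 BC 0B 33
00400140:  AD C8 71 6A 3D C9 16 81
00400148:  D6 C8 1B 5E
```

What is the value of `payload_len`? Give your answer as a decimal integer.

`payload_len` follows `type` (8 B), `index` (2 B), so it starts at offset 8 + 2 = 10 and occupies 2 bytes.
Bytes at offsets 10..11: 71 6A.
In little-endian order the low byte comes first in memory.
Reassemble most-significant byte first: 6A 71 → 0x6A71.
0x6A71 = 27249.

27249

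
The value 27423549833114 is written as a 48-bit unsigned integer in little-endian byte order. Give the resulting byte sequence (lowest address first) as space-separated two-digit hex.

9A 3F F2 0A F1 18

27423549833114 in hexadecimal, padded to 48 bits, is 0x18F10AF23F9A.
Split into bytes (most-significant first): 18 F1 0A F2 3F 9A.
Little-endian stores the least-significant byte at the lowest address.
So at ascending addresses the bytes are 9A 3F F2 0A F1 18.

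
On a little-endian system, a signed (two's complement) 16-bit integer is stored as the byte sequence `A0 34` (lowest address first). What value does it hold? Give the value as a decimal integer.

13472

In little-endian order the low byte comes first in memory.
Reassemble most-significant byte first: 34 A0 → 0x34A0.
0x34A0 = 13472.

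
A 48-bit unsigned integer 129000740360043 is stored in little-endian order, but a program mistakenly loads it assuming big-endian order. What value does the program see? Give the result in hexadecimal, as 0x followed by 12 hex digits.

129000740360043 in 48-bit hexadecimal is 0x7553534E0F6B.
Stored little-endian, the bytes at ascending addresses are 6B 0F 4E 53 53 75.
Read back as big-endian, the last byte is least significant, giving 0x6B0F4E535375.

0x6B0F4E535375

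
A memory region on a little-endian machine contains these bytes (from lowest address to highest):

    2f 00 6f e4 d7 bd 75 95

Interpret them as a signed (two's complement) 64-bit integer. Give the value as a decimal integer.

In little-endian order the low byte comes first in memory.
Reassemble most-significant byte first: 95 75 BD D7 E4 6F 00 2F → 0x9575BDD7E46F002F.
Top bit is set, so as a signed 64-bit value this is 0x9575BDD7E46F002F − 2^64 = -7677021254835044305.

-7677021254835044305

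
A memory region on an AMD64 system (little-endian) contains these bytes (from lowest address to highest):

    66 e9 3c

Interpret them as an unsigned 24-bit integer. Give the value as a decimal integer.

Little-endian stores the least-significant byte at the lowest address.
Reassemble most-significant byte first: 3C E9 66 → 0x3CE966.
0x3CE966 = 3991910.

3991910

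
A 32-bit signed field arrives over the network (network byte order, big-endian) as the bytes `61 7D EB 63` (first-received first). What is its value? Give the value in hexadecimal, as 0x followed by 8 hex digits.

0x617DEB63

Big-endian: lowest address holds the most-significant byte.
The bytes are already most-significant first: 0x617DEB63.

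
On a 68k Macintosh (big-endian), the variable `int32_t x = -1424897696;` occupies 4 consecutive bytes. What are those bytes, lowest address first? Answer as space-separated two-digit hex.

Two's complement of -1424897696 in 32 bits: 1424897696 = 0x54EE36A0; invert → 0xAB11C95F; add 1 → 0xAB11C960.
Split into bytes (most-significant first): AB 11 C9 60.
In big-endian order the high byte comes first in memory.
So the memory order matches the most-significant-first order: AB 11 C9 60.

AB 11 C9 60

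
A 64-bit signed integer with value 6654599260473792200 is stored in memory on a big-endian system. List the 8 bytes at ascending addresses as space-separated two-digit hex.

6654599260473792200 in hexadecimal, padded to 64 bits, is 0x5C59E2C5131E16C8.
Split into bytes (most-significant first): 5C 59 E2 C5 13 1E 16 C8.
Big-endian stores the most-significant byte at the lowest address.
So the memory order matches the most-significant-first order: 5C 59 E2 C5 13 1E 16 C8.

5C 59 E2 C5 13 1E 16 C8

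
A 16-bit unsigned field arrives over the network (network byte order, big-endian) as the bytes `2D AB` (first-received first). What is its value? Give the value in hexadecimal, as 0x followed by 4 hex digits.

Big-endian stores the most-significant byte at the lowest address.
The bytes are already most-significant first: 0x2DAB.

0x2DAB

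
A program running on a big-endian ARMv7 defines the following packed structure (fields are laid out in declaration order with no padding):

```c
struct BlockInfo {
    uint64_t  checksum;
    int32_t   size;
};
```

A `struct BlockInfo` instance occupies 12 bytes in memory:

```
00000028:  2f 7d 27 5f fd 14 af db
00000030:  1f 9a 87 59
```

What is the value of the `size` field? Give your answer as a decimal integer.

`size` follows `checksum` (8 bytes), so it starts at byte offset 8 and occupies 4 bytes.
Bytes at offsets 8..11: 1F 9A 87 59.
Big-endian: lowest address holds the most-significant byte.
The bytes are already most-significant first: 0x1F9A8759.
0x1F9A8759 = 530220889.

530220889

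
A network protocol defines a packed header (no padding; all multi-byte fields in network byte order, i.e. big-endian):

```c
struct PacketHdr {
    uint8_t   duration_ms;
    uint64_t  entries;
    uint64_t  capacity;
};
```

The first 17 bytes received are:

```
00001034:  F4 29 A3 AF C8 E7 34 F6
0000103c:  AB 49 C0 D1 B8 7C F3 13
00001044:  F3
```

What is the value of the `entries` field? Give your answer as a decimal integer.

3000435054166210219

`entries` follows `duration_ms` (1 byte), so it starts at byte offset 1 and occupies 8 bytes.
Bytes at offsets 1..8: 29 A3 AF C8 E7 34 F6 AB.
In big-endian order the high byte comes first in memory.
The bytes are already most-significant first: 0x29A3AFC8E734F6AB.
0x29A3AFC8E734F6AB = 3000435054166210219.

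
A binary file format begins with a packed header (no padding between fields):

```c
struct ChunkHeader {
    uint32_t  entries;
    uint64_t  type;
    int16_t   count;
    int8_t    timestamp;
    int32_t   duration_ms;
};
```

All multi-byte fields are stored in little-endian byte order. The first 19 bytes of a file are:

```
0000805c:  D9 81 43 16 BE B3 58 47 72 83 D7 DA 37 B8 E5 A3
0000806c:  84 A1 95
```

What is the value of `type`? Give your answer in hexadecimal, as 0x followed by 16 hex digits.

`type` follows `entries` (4 bytes), so it starts at byte offset 4 and occupies 8 bytes.
Bytes at offsets 4..11: BE B3 58 47 72 83 D7 DA.
Little-endian: lowest address holds the least-significant byte.
Reassemble most-significant byte first: DA D7 83 72 47 58 B3 BE → 0xDAD783724758B3BE.

0xDAD783724758B3BE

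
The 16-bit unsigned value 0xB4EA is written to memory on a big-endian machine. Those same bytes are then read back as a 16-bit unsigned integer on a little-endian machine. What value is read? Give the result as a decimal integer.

60084

Stored big-endian, the bytes at ascending addresses are B4 EA.
Read back as little-endian, the first byte is least significant, giving 0xEAB4.
0xEAB4 = 60084.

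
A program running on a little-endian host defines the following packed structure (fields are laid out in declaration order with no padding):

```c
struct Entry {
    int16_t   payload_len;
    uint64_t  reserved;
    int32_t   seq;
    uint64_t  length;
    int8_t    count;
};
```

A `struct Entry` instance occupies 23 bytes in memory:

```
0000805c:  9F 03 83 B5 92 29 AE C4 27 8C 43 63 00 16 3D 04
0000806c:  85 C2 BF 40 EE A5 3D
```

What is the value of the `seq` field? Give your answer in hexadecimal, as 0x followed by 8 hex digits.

0x16006343

`seq` follows `payload_len` (2 B), `reserved` (8 B), so it starts at offset 2 + 8 = 10 and occupies 4 bytes.
Bytes at offsets 10..13: 43 63 00 16.
Little-endian: lowest address holds the least-significant byte.
Reassemble most-significant byte first: 16 00 63 43 → 0x16006343.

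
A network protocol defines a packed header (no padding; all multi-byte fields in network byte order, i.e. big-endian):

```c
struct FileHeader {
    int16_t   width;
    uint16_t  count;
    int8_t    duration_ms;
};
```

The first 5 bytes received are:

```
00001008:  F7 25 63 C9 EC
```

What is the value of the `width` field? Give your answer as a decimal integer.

`width` is the first field, at byte offset 0, occupying 2 bytes.
Bytes at offsets 0..1: F7 25.
In big-endian order the high byte comes first in memory.
The bytes are already most-significant first: 0xF725.
Top bit is set, so as a signed 16-bit value this is 0xF725 − 2^16 = -2267.

-2267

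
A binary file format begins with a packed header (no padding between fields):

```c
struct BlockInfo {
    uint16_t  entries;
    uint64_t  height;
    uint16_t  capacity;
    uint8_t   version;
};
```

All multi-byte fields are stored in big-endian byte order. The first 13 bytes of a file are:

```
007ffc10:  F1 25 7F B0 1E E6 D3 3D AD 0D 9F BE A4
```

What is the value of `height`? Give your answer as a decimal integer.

9200888015453269261

`height` follows `entries` (2 bytes), so it starts at byte offset 2 and occupies 8 bytes.
Bytes at offsets 2..9: 7F B0 1E E6 D3 3D AD 0D.
Big-endian: lowest address holds the most-significant byte.
The bytes are already most-significant first: 0x7FB01EE6D33DAD0D.
0x7FB01EE6D33DAD0D = 9200888015453269261.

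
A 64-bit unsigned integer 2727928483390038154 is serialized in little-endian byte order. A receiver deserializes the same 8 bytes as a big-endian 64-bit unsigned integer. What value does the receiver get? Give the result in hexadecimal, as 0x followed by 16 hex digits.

0x8A2022A1808CDB25

2727928483390038154 in 64-bit hexadecimal is 0x25DB8C80A122208A.
Stored little-endian, the bytes at ascending addresses are 8A 20 22 A1 80 8C DB 25.
Read back as big-endian, the last byte is least significant, giving 0x8A2022A1808CDB25.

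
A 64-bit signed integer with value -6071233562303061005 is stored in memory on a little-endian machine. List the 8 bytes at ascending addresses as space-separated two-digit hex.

Two's complement of -6071233562303061005 in 64 bits: 6071233562303061005 = 0x54415AC21580DC0D; invert → 0xABBEA53DEA7F23F2; add 1 → 0xABBEA53DEA7F23F3.
Split into bytes (most-significant first): AB BE A5 3D EA 7F 23 F3.
Little-endian stores the least-significant byte at the lowest address.
So at ascending addresses the bytes are F3 23 7F EA 3D A5 BE AB.

F3 23 7F EA 3D A5 BE AB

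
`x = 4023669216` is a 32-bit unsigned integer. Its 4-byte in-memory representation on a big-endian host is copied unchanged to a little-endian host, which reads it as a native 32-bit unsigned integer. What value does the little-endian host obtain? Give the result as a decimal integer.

3763459311

4023669216 in 32-bit hexadecimal is 0xEFD451E0.
Stored big-endian, the bytes at ascending addresses are EF D4 51 E0.
Read back as little-endian, the first byte is least significant, giving 0xE051D4EF.
0xE051D4EF = 3763459311.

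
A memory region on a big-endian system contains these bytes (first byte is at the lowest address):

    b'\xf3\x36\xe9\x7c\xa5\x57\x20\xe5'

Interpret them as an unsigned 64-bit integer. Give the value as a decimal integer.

In big-endian order the high byte comes first in memory.
The bytes are already most-significant first: 0xF336E97CA55720E5.
0xF336E97CA55720E5 = 17525451721518031077.

17525451721518031077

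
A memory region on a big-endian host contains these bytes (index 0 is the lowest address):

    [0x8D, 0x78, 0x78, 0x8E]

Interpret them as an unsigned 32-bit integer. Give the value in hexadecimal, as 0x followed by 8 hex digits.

0x8D78788E

Big-endian stores the most-significant byte at the lowest address.
The bytes are already most-significant first: 0x8D78788E.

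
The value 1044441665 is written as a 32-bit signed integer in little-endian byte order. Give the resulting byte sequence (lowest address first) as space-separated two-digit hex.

41 EA 40 3E

1044441665 in hexadecimal, padded to 32 bits, is 0x3E40EA41.
Split into bytes (most-significant first): 3E 40 EA 41.
Little-endian stores the least-significant byte at the lowest address.
So at ascending addresses the bytes are 41 EA 40 3E.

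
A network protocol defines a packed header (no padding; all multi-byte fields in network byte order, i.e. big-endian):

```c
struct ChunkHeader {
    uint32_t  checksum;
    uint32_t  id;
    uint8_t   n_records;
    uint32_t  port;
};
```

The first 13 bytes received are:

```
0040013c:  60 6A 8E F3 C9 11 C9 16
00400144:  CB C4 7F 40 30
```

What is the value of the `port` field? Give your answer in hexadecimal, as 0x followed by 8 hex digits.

0xC47F4030

`port` follows `checksum` (4 B), `id` (4 B), `n_records` (1 B), so it starts at offset 4 + 4 + 1 = 9 and occupies 4 bytes.
Bytes at offsets 9..12: C4 7F 40 30.
In big-endian order the high byte comes first in memory.
The bytes are already most-significant first: 0xC47F4030.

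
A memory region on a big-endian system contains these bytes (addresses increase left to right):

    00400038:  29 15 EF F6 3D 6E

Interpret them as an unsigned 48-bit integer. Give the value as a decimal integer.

45174196944238

Big-endian: lowest address holds the most-significant byte.
The bytes are already most-significant first: 0x2915EFF63D6E.
0x2915EFF63D6E = 45174196944238.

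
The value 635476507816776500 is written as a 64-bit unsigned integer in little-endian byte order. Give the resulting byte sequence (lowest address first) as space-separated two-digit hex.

635476507816776500 in hexadecimal, padded to 64 bits, is 0x08D1AA8457865334.
Split into bytes (most-significant first): 08 D1 AA 84 57 86 53 34.
Little-endian stores the least-significant byte at the lowest address.
So at ascending addresses the bytes are 34 53 86 57 84 AA D1 08.

34 53 86 57 84 AA D1 08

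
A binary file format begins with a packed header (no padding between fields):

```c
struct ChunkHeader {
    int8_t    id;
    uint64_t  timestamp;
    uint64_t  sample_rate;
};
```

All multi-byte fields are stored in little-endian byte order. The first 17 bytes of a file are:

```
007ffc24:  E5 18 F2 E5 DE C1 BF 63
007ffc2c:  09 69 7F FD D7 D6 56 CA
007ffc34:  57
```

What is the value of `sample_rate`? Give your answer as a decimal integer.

`sample_rate` follows `id` (1 B), `timestamp` (8 B), so it starts at offset 1 + 8 = 9 and occupies 8 bytes.
Bytes at offsets 9..16: 69 7F FD D7 D6 56 CA 57.
In little-endian order the low byte comes first in memory.
Reassemble most-significant byte first: 57 CA 56 D6 D7 FD 7F 69 → 0x57CA56D6D7FD7F69.
0x57CA56D6D7FD7F69 = 6325964107341987689.

6325964107341987689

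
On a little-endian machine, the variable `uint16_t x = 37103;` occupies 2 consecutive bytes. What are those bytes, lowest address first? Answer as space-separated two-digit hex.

EF 90

37103 in hexadecimal, padded to 16 bits, is 0x90EF.
Split into bytes (most-significant first): 90 EF.
In little-endian order the low byte comes first in memory.
So at ascending addresses the bytes are EF 90.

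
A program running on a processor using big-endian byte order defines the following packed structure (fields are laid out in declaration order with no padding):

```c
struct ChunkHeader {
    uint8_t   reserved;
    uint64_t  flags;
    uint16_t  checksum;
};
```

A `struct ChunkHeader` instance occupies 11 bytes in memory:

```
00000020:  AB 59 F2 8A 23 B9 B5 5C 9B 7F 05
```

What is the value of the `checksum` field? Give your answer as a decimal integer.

`checksum` follows `reserved` (1 B), `flags` (8 B), so it starts at offset 1 + 8 = 9 and occupies 2 bytes.
Bytes at offsets 9..10: 7F 05.
In big-endian order the high byte comes first in memory.
The bytes are already most-significant first: 0x7F05.
0x7F05 = 32517.

32517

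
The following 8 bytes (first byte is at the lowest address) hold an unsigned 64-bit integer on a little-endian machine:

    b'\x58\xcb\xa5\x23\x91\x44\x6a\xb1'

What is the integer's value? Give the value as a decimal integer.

12784105882403588952

Little-endian: lowest address holds the least-significant byte.
Reassemble most-significant byte first: B1 6A 44 91 23 A5 CB 58 → 0xB16A449123A5CB58.
0xB16A449123A5CB58 = 12784105882403588952.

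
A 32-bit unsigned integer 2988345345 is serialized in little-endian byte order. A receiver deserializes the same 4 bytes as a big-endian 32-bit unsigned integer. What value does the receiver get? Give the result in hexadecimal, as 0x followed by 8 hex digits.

2988345345 in 32-bit hexadecimal is 0xB21E8801.
Stored little-endian, the bytes at ascending addresses are 01 88 1E B2.
Read back as big-endian, the last byte is least significant, giving 0x01881EB2.

0x01881EB2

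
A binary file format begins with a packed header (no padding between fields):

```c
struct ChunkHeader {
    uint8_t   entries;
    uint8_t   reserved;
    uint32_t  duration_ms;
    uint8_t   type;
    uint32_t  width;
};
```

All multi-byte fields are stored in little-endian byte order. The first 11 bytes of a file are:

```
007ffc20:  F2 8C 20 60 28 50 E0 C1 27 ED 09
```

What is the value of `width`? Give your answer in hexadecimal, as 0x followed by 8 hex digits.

`width` follows `entries` (1 B), `reserved` (1 B), `duration_ms` (4 B), `type` (1 B), so it starts at offset 1 + 1 + 4 + 1 = 7 and occupies 4 bytes.
Bytes at offsets 7..10: C1 27 ED 09.
Little-endian: lowest address holds the least-significant byte.
Reassemble most-significant byte first: 09 ED 27 C1 → 0x09ED27C1.

0x09ED27C1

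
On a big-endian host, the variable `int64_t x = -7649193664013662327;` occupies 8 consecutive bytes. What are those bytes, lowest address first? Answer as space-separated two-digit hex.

95 D8 9A E3 C6 4C 07 89

Two's complement of -7649193664013662327 in 64 bits: 7649193664013662327 = 0x6A27651C39B3F877; invert → 0x95D89AE3C64C0788; add 1 → 0x95D89AE3C64C0789.
Split into bytes (most-significant first): 95 D8 9A E3 C6 4C 07 89.
Big-endian stores the most-significant byte at the lowest address.
So the memory order matches the most-significant-first order: 95 D8 9A E3 C6 4C 07 89.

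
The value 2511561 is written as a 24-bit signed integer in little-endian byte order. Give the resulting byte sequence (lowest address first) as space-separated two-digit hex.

C9 52 26

2511561 in hexadecimal, padded to 24 bits, is 0x2652C9.
Split into bytes (most-significant first): 26 52 C9.
Little-endian: lowest address holds the least-significant byte.
So at ascending addresses the bytes are C9 52 26.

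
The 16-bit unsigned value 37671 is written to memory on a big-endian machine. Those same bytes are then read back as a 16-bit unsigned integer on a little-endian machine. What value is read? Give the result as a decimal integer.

10131

37671 in 16-bit hexadecimal is 0x9327.
Stored big-endian, the bytes at ascending addresses are 93 27.
Read back as little-endian, the first byte is least significant, giving 0x2793.
0x2793 = 10131.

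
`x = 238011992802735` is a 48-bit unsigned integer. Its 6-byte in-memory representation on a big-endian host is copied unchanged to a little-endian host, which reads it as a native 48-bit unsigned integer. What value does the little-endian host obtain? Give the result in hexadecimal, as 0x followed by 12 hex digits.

238011992802735 in 48-bit hexadecimal is 0xD8787C4885AF.
Stored big-endian, the bytes at ascending addresses are D8 78 7C 48 85 AF.
Read back as little-endian, the first byte is least significant, giving 0xAF85487C78D8.

0xAF85487C78D8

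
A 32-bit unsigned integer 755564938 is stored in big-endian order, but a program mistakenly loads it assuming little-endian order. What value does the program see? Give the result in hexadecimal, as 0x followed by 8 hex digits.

0x8A01092D

755564938 in 32-bit hexadecimal is 0x2D09018A.
Stored big-endian, the bytes at ascending addresses are 2D 09 01 8A.
Read back as little-endian, the first byte is least significant, giving 0x8A01092D.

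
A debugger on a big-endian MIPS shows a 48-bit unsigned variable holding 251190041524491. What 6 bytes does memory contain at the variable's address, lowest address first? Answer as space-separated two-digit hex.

251190041524491 in hexadecimal, padded to 48 bits, is 0xE474BD32390B.
Split into bytes (most-significant first): E4 74 BD 32 39 0B.
Big-endian stores the most-significant byte at the lowest address.
So the memory order matches the most-significant-first order: E4 74 BD 32 39 0B.

E4 74 BD 32 39 0B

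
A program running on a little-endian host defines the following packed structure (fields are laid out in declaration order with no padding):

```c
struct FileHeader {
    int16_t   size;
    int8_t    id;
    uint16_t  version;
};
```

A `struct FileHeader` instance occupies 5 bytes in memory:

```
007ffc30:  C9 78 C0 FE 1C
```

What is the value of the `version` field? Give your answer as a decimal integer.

7422

`version` follows `size` (2 B), `id` (1 B), so it starts at offset 2 + 1 = 3 and occupies 2 bytes.
Bytes at offsets 3..4: FE 1C.
In little-endian order the low byte comes first in memory.
Reassemble most-significant byte first: 1C FE → 0x1CFE.
0x1CFE = 7422.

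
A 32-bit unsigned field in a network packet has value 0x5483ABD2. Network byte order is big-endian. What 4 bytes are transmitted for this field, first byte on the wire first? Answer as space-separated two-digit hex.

Split into bytes (most-significant first): 54 83 AB D2.
In big-endian order the high byte comes first in memory.
So the memory order matches the most-significant-first order: 54 83 AB D2.

54 83 AB D2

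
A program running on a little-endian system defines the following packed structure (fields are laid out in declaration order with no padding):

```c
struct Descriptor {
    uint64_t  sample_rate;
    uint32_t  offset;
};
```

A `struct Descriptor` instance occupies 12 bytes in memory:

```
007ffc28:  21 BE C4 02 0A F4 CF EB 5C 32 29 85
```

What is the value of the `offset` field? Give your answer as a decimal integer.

`offset` follows `sample_rate` (8 bytes), so it starts at byte offset 8 and occupies 4 bytes.
Bytes at offsets 8..11: 5C 32 29 85.
Little-endian: lowest address holds the least-significant byte.
Reassemble most-significant byte first: 85 29 32 5C → 0x8529325C.
0x8529325C = 2234069596.

2234069596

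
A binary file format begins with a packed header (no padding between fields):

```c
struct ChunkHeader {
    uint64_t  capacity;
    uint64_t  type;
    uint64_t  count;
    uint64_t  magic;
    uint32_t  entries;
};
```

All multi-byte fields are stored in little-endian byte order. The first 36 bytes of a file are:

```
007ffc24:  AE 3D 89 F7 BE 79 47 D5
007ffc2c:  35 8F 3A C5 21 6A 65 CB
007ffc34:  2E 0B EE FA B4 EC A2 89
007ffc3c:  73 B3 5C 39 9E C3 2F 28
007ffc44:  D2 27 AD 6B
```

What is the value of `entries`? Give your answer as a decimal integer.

1806510034

`entries` follows `capacity` (8 B), `type` (8 B), `count` (8 B), `magic` (8 B), so it starts at offset 8 + 8 + 8 + 8 = 32 and occupies 4 bytes.
Bytes at offsets 32..35: D2 27 AD 6B.
In little-endian order the low byte comes first in memory.
Reassemble most-significant byte first: 6B AD 27 D2 → 0x6BAD27D2.
0x6BAD27D2 = 1806510034.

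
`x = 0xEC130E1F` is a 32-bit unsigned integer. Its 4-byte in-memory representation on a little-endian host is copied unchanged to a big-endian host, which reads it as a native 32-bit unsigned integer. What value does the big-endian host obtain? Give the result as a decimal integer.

521016300

Stored little-endian, the bytes at ascending addresses are 1F 0E 13 EC.
Read back as big-endian, the last byte is least significant, giving 0x1F0E13EC.
0x1F0E13EC = 521016300.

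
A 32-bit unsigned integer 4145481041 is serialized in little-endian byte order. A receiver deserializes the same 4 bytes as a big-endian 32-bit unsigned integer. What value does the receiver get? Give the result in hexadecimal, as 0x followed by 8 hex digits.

4145481041 in 32-bit hexadecimal is 0xF7170551.
Stored little-endian, the bytes at ascending addresses are 51 05 17 F7.
Read back as big-endian, the last byte is least significant, giving 0x510517F7.

0x510517F7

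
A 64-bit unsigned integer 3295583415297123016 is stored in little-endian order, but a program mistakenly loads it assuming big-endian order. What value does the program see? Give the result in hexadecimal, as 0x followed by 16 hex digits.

0xC82274CCA743BC2D

3295583415297123016 in 64-bit hexadecimal is 0x2DBC43A7CC7422C8.
Stored little-endian, the bytes at ascending addresses are C8 22 74 CC A7 43 BC 2D.
Read back as big-endian, the last byte is least significant, giving 0xC82274CCA743BC2D.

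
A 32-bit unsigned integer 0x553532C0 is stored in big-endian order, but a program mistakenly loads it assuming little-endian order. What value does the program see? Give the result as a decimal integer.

3224515925

Stored big-endian, the bytes at ascending addresses are 55 35 32 C0.
Read back as little-endian, the first byte is least significant, giving 0xC0323555.
0xC0323555 = 3224515925.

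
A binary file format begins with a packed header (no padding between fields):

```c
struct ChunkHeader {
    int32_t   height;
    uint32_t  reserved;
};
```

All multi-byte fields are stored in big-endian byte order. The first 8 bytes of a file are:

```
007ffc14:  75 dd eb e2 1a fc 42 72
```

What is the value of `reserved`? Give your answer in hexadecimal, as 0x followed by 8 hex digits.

0x1AFC4272

`reserved` follows `height` (4 bytes), so it starts at byte offset 4 and occupies 4 bytes.
Bytes at offsets 4..7: 1A FC 42 72.
Big-endian: lowest address holds the most-significant byte.
The bytes are already most-significant first: 0x1AFC4272.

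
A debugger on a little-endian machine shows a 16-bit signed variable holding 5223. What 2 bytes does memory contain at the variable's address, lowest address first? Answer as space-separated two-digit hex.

5223 in hexadecimal, padded to 16 bits, is 0x1467.
Split into bytes (most-significant first): 14 67.
Little-endian: lowest address holds the least-significant byte.
So at ascending addresses the bytes are 67 14.

67 14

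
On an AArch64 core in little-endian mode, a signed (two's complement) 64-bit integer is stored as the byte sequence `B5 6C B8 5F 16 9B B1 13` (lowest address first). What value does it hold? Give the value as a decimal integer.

1419085877995924661

In little-endian order the low byte comes first in memory.
Reassemble most-significant byte first: 13 B1 9B 16 5F B8 6C B5 → 0x13B19B165FB86CB5.
0x13B19B165FB86CB5 = 1419085877995924661.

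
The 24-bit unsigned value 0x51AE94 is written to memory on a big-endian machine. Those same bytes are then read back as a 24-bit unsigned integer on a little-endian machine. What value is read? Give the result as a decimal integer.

9743953

Stored big-endian, the bytes at ascending addresses are 51 AE 94.
Read back as little-endian, the first byte is least significant, giving 0x94AE51.
0x94AE51 = 9743953.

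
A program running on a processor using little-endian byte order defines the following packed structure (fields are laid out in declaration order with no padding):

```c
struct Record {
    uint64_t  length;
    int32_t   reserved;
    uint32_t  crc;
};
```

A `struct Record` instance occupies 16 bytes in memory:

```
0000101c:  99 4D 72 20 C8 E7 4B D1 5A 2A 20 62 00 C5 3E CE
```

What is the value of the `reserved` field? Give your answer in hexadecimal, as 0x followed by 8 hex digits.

`reserved` follows `length` (8 bytes), so it starts at byte offset 8 and occupies 4 bytes.
Bytes at offsets 8..11: 5A 2A 20 62.
Little-endian: lowest address holds the least-significant byte.
Reassemble most-significant byte first: 62 20 2A 5A → 0x62202A5A.

0x62202A5A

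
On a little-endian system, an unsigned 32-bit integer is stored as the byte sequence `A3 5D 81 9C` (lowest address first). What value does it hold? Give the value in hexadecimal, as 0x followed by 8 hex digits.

0x9C815DA3

In little-endian order the low byte comes first in memory.
Reassemble most-significant byte first: 9C 81 5D A3 → 0x9C815DA3.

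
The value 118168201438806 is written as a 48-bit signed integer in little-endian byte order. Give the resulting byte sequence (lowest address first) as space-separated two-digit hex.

118168201438806 in hexadecimal, padded to 48 bits, is 0x6B792DABA656.
Split into bytes (most-significant first): 6B 79 2D AB A6 56.
In little-endian order the low byte comes first in memory.
So at ascending addresses the bytes are 56 A6 AB 2D 79 6B.

56 A6 AB 2D 79 6B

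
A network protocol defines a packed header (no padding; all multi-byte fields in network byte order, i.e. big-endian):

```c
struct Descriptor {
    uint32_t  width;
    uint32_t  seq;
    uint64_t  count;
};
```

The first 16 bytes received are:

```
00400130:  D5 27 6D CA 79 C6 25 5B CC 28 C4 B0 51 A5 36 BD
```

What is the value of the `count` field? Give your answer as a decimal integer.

14711224444368795325

`count` follows `width` (4 B), `seq` (4 B), so it starts at offset 4 + 4 = 8 and occupies 8 bytes.
Bytes at offsets 8..15: CC 28 C4 B0 51 A5 36 BD.
Big-endian stores the most-significant byte at the lowest address.
The bytes are already most-significant first: 0xCC28C4B051A536BD.
0xCC28C4B051A536BD = 14711224444368795325.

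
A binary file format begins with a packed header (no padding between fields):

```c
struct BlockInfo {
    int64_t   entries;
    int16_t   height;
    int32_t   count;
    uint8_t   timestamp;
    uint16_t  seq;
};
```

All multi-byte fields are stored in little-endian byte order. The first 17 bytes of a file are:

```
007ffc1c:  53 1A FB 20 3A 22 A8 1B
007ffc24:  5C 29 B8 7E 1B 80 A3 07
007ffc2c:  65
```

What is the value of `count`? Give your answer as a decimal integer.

`count` follows `entries` (8 B), `height` (2 B), so it starts at offset 8 + 2 = 10 and occupies 4 bytes.
Bytes at offsets 10..13: B8 7E 1B 80.
Little-endian stores the least-significant byte at the lowest address.
Reassemble most-significant byte first: 80 1B 7E B8 → 0x801B7EB8.
Top bit is set, so as a signed 32-bit value this is 0x801B7EB8 − 2^32 = -2145681736.

-2145681736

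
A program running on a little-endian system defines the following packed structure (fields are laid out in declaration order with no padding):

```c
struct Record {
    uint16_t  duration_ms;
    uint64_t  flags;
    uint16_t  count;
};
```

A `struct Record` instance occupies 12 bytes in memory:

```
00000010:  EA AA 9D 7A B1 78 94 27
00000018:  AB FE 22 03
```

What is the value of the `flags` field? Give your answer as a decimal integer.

`flags` follows `duration_ms` (2 bytes), so it starts at byte offset 2 and occupies 8 bytes.
Bytes at offsets 2..9: 9D 7A B1 78 94 27 AB FE.
Little-endian stores the least-significant byte at the lowest address.
Reassemble most-significant byte first: FE AB 27 94 78 B1 7A 9D → 0xFEAB279478B17A9D.
0xFEAB279478B17A9D = 18350804625284758173.

18350804625284758173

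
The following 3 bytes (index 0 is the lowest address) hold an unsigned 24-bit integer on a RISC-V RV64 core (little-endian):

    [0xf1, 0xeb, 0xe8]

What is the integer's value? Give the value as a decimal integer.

15264753

Little-endian stores the least-significant byte at the lowest address.
Reassemble most-significant byte first: E8 EB F1 → 0xE8EBF1.
0xE8EBF1 = 15264753.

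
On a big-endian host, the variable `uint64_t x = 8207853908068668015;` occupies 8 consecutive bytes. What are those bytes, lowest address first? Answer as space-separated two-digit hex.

8207853908068668015 in hexadecimal, padded to 64 bits, is 0x71E827A46EBC126F.
Split into bytes (most-significant first): 71 E8 27 A4 6E BC 12 6F.
In big-endian order the high byte comes first in memory.
So the memory order matches the most-significant-first order: 71 E8 27 A4 6E BC 12 6F.

71 E8 27 A4 6E BC 12 6F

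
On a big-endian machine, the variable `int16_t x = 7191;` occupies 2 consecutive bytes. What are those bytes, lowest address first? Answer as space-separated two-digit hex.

7191 in hexadecimal, padded to 16 bits, is 0x1C17.
Split into bytes (most-significant first): 1C 17.
Big-endian stores the most-significant byte at the lowest address.
So the memory order matches the most-significant-first order: 1C 17.

1C 17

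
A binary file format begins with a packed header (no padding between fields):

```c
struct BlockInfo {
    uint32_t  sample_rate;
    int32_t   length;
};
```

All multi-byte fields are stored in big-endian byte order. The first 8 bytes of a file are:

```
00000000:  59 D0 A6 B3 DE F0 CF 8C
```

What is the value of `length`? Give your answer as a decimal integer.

`length` follows `sample_rate` (4 bytes), so it starts at byte offset 4 and occupies 4 bytes.
Bytes at offsets 4..7: DE F0 CF 8C.
Big-endian: lowest address holds the most-significant byte.
The bytes are already most-significant first: 0xDEF0CF8C.
Top bit is set, so as a signed 32-bit value this is 0xDEF0CF8C − 2^32 = -554643572.

-554643572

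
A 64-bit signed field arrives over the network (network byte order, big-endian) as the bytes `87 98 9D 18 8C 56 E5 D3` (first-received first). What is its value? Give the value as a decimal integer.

-8676011953369979437

Big-endian: lowest address holds the most-significant byte.
The bytes are already most-significant first: 0x87989D188C56E5D3.
Top bit is set, so as a signed 64-bit value this is 0x87989D188C56E5D3 − 2^64 = -8676011953369979437.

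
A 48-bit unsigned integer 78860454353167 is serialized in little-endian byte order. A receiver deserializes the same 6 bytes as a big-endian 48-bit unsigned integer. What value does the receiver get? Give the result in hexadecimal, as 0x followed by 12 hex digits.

78860454353167 in 48-bit hexadecimal is 0x47B9215E590F.
Stored little-endian, the bytes at ascending addresses are 0F 59 5E 21 B9 47.
Read back as big-endian, the last byte is least significant, giving 0x0F595E21B947.

0x0F595E21B947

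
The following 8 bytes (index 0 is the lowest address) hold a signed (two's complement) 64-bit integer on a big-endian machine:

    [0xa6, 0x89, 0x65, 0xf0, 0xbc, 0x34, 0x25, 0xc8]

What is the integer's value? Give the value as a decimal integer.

Big-endian: lowest address holds the most-significant byte.
The bytes are already most-significant first: 0xA68965F0BC3425C8.
Top bit is set, so as a signed 64-bit value this is 0xA68965F0BC3425C8 − 2^64 = -6446509306980063800.

-6446509306980063800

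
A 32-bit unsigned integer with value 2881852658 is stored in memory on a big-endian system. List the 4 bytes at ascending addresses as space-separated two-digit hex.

AB C5 94 F2

2881852658 in hexadecimal, padded to 32 bits, is 0xABC594F2.
Split into bytes (most-significant first): AB C5 94 F2.
In big-endian order the high byte comes first in memory.
So the memory order matches the most-significant-first order: AB C5 94 F2.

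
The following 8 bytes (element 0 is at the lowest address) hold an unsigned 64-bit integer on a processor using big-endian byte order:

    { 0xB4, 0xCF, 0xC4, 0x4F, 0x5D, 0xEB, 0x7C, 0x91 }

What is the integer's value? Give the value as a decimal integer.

Big-endian: lowest address holds the most-significant byte.
The bytes are already most-significant first: 0xB4CFC44F5DEB7C91.
0xB4CFC44F5DEB7C91 = 13028848092163308689.

13028848092163308689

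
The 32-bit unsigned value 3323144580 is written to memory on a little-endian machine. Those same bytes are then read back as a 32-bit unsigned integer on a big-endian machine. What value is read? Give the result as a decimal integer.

3323144580 in 32-bit hexadecimal is 0xC6132984.
Stored little-endian, the bytes at ascending addresses are 84 29 13 C6.
Read back as big-endian, the last byte is least significant, giving 0x842913C6.
0x842913C6 = 2217284550.

2217284550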